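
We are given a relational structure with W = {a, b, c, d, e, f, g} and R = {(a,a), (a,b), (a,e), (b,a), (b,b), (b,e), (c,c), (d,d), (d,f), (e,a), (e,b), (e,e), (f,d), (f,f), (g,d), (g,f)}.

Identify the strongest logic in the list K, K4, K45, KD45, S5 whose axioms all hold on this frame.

Transitive (axiom 4): yes — every two-step R-path is closed by a direct edge.
Euclidean (axiom 5): yes — any two successors of a common world are R-related.
Serial (axiom D): yes — every world has a successor (e.g. a R a).
Reflexive (axiom T): no — g is not related to itself.
So F validates K, K4, K45, KD45; S5 would additionally require R to be reflexive. The strongest is KD45.

KD45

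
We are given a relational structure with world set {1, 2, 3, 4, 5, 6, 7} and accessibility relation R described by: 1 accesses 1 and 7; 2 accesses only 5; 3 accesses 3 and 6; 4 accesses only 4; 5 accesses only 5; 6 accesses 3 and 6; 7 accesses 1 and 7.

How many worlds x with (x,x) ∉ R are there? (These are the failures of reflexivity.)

Enumerating: 2.

1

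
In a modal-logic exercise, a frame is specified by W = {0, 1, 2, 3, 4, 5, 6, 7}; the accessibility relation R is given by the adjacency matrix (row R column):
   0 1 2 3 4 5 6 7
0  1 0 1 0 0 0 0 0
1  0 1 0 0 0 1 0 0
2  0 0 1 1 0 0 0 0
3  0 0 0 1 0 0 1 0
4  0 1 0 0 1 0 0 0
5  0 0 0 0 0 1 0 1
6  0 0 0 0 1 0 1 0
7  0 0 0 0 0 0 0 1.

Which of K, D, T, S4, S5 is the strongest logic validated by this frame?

Serial (axiom D): yes — every world has a successor (e.g. 0 R 0).
Reflexive (axiom T): yes — every world is R-related to itself.
Transitive (axiom 4): no — 0 R 2 and 2 R 3, but not 0 R 3.
Euclidean (axiom 5): no — 0 R 2 and 0 R 0, but not 2 R 0.
So F validates K, D, T; S4 would additionally require R to be transitive. The strongest is T.

T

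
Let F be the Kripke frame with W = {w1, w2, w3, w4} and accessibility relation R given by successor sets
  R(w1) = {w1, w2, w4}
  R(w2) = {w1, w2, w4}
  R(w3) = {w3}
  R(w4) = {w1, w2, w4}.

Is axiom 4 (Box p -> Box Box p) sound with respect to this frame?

Yes

The schema 4 characterises exactly the transitive frames.
Transitive: yes — every two-step R-path is closed by a direct edge.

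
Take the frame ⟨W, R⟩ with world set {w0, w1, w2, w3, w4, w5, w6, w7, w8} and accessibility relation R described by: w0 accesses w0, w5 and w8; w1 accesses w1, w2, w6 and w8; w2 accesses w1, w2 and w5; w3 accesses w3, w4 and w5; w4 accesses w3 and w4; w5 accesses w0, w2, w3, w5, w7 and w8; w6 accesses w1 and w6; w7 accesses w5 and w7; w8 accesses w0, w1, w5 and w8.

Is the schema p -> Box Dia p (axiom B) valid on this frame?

Yes

Axiom B corresponds to the accessibility relation being symmetric.
Symmetric: yes — every pair in R has its reverse in R.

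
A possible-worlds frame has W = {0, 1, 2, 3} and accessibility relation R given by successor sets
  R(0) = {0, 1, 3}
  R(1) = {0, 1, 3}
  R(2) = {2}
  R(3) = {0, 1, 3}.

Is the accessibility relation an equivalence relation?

Yes

Reflexive: yes — every world is R-related to itself.
Symmetric: yes — every pair in R has its reverse in R.
Transitive: yes — every two-step R-path is closed by a direct edge.
So R is an equivalence relation.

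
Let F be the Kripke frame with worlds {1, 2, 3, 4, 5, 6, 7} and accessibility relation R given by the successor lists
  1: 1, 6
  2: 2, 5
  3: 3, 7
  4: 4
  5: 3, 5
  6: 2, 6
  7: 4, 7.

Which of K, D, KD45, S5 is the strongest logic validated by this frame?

D

Serial (axiom D): yes — every world has a successor (e.g. 1 R 1).
Euclidean (axiom 5): no — 1 R 6 and 1 R 1, but not 6 R 1.
Transitive (axiom 4): no — 1 R 6 and 6 R 2, but not 1 R 2.
Reflexive (axiom T): yes — every world is R-related to itself.
So F validates K, D; KD45 would additionally require R to be Euclidean and transitive. The strongest is D.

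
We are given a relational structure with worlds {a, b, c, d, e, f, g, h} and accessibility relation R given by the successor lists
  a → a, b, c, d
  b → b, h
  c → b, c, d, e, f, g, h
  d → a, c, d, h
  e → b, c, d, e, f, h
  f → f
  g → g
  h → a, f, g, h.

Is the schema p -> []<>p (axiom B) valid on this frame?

The schema B characterises exactly the symmetric frames.
Symmetric: no — a R b but not b R a.

No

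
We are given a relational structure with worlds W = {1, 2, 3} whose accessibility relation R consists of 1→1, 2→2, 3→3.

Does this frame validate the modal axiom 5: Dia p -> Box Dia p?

Yes

By correspondence theory, 5 is valid on a frame iff R is Euclidean.
Euclidean: yes — any two successors of a common world are R-related.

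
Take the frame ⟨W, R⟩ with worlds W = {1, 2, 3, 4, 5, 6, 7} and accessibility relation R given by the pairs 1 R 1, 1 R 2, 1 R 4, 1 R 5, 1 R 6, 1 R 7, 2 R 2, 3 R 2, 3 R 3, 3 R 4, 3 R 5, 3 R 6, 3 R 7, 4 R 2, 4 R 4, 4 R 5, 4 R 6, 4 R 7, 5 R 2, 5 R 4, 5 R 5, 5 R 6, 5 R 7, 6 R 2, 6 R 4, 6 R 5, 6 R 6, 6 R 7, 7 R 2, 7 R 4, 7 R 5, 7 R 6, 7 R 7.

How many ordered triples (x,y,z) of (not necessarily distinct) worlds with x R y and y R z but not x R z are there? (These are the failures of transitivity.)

0

R is transitive; there are no such tuples.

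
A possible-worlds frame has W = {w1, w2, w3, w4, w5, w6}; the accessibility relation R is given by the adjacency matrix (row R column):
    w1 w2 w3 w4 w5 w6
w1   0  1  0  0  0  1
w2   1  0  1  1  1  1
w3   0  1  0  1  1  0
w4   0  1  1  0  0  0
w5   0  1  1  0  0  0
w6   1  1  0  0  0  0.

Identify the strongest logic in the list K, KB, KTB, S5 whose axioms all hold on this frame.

Symmetric (axiom B): yes — every pair in R has its reverse in R.
Reflexive (axiom T): no — w1 is not related to itself.
Euclidean (axiom 5): no — w2 R w1 and w2 R w3, but not w1 R w3.
So F validates K, KB; KTB would additionally require R to be reflexive. The strongest is KB.

KB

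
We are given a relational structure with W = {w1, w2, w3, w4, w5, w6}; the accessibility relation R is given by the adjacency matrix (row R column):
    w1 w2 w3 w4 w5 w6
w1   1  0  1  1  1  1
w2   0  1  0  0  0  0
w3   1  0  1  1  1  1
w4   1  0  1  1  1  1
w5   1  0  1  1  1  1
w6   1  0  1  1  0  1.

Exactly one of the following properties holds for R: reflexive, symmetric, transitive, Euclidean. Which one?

reflexive

Reflexive: yes — every world is R-related to itself.
Symmetric: no — w5 R w6 but not w6 R w5.
Transitive: no — w6 R w1 and w1 R w5, but not w6 R w5.
Euclidean: no — w1 R w6 and w1 R w5, but not w6 R w5.
Only reflexive holds.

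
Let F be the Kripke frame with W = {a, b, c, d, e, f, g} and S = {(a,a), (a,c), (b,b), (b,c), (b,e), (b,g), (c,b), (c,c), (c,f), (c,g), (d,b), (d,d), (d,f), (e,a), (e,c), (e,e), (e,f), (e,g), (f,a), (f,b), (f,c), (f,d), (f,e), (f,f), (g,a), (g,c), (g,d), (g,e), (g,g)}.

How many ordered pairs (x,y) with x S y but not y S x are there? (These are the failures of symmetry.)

Enumerating: (a,c), (b,e), (b,g), (d,b), (e,a), (e,c), (f,a), (f,b), (g,a), (g,d).

10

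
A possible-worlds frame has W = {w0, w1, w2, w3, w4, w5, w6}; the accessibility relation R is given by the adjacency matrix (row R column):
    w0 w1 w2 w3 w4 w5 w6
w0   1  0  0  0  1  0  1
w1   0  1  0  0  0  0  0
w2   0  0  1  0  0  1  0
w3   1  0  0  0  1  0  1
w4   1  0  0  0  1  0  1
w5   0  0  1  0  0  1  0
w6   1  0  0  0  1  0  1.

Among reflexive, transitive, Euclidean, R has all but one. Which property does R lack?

reflexive

Reflexive: no — w3 is not related to itself.
Transitive: yes — every two-step R-path is closed by a direct edge.
Euclidean: yes — any two successors of a common world are R-related.
Only reflexive fails.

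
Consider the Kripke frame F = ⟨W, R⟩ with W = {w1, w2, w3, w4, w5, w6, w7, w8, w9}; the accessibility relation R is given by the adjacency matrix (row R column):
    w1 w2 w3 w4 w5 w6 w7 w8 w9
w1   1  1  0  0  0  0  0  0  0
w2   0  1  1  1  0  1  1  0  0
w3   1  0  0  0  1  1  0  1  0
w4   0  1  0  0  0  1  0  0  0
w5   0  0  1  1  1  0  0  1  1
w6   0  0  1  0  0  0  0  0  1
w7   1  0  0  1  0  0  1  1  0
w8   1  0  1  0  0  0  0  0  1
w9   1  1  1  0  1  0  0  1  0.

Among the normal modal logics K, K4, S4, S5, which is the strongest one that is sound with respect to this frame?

K

Transitive (axiom 4): no — w1 R w2 and w2 R w3, but not w1 R w3.
Reflexive (axiom T): no — w3 is not related to itself.
Euclidean (axiom 5): no — w2 R w3 and w2 R w4, but not w3 R w4.
So F validates K; K4 would additionally require R to be transitive. The strongest is K.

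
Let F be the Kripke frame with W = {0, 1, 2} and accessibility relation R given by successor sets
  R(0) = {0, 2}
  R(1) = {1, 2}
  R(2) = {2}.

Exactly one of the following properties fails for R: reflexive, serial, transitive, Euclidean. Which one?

Reflexive: yes — every world is R-related to itself.
Serial: yes — every world has a successor (e.g. 0 R 0).
Transitive: yes — every two-step R-path is closed by a direct edge.
Euclidean: no — 0 R 2 and 0 R 0, but not 2 R 0.
Only Euclidean fails.

Euclidean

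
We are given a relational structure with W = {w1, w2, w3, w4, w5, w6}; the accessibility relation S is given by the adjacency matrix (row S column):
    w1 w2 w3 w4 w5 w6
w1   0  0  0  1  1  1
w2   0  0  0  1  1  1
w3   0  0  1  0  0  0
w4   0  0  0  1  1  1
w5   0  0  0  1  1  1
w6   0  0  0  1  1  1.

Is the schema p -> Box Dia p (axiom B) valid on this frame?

The schema B characterises exactly the symmetric frames.
Symmetric: no — w1 S w4 but not w4 S w1.

No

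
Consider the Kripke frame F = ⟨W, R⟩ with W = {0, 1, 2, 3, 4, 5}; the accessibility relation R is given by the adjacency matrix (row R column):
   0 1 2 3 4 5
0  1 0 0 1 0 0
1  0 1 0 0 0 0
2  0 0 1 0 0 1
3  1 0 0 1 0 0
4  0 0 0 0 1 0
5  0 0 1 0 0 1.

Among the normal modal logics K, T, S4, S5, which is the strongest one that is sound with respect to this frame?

Reflexive (axiom T): yes — every world is R-related to itself.
Transitive (axiom 4): yes — every two-step R-path is closed by a direct edge.
Euclidean (axiom 5): yes — any two successors of a common world are R-related.
So F validates K, T, S4, S5. The strongest is S5.

S5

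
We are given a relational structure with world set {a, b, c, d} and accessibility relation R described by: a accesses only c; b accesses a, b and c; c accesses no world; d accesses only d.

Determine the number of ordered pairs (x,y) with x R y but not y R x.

3

Enumerating: (a,c), (b,a), (b,c).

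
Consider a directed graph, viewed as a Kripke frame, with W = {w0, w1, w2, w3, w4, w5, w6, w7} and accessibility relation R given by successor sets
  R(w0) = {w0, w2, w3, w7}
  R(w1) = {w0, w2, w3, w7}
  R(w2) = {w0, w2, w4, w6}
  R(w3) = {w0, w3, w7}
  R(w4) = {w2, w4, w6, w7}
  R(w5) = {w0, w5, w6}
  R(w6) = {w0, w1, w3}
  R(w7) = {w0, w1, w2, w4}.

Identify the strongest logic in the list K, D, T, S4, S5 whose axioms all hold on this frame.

Serial (axiom D): yes — every world has a successor (e.g. w0 R w0).
Reflexive (axiom T): no — w1 is not related to itself.
Transitive (axiom 4): no — w0 R w2 and w2 R w4, but not w0 R w4.
Euclidean (axiom 5): no — w0 R w2 and w0 R w3, but not w2 R w3.
So F validates K, D; T would additionally require R to be reflexive. The strongest is D.

D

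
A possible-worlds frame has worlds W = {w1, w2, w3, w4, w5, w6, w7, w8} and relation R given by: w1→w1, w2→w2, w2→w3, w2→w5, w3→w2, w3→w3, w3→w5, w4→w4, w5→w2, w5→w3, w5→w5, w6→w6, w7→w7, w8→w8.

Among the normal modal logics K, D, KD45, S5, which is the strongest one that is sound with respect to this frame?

Serial (axiom D): yes — every world has a successor (e.g. w1 R w1).
Euclidean (axiom 5): yes — any two successors of a common world are R-related.
Transitive (axiom 4): yes — every two-step R-path is closed by a direct edge.
Reflexive (axiom T): yes — every world is R-related to itself.
So F validates K, D, KD45, S5. The strongest is S5.

S5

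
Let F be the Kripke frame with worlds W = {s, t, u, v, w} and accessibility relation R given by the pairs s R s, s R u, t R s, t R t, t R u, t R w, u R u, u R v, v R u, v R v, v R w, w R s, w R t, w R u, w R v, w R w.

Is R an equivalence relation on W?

Reflexive: yes — every world is R-related to itself.
Symmetric: no — s R u but not u R s.
Transitive: no — s R u and u R v, but not s R v.
So R is not an equivalence relation.

No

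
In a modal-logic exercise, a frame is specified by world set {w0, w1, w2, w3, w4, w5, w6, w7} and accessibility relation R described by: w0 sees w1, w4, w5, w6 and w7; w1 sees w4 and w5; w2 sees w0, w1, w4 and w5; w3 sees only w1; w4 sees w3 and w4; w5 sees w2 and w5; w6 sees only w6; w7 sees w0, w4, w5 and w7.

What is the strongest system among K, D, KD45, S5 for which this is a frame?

D

Serial (axiom D): yes — every world has a successor (e.g. w0 R w1).
Euclidean (axiom 5): no — w0 R w1 and w0 R w6, but not w1 R w6.
Transitive (axiom 4): no — w0 R w4 and w4 R w3, but not w0 R w3.
Reflexive (axiom T): no — w0 is not related to itself.
So F validates K, D; KD45 would additionally require R to be Euclidean and transitive. The strongest is D.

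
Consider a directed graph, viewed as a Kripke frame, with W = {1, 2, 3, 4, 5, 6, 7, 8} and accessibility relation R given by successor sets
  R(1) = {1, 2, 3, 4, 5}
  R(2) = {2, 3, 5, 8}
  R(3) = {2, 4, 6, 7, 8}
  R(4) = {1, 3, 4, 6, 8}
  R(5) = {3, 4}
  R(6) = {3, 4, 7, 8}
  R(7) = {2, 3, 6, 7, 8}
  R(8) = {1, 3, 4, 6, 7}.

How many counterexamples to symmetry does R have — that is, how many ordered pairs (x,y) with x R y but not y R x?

Enumerating: (1,2), (1,3), (1,5), (2,5), (2,8), (5,3), (5,4), (7,2), (8,1).

9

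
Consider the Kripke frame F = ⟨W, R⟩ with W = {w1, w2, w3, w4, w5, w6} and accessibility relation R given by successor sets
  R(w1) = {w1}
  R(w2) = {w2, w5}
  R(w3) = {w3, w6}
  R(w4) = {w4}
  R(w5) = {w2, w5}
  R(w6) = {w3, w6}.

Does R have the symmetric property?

Yes

Symmetric: yes — every pair in R has its reverse in R.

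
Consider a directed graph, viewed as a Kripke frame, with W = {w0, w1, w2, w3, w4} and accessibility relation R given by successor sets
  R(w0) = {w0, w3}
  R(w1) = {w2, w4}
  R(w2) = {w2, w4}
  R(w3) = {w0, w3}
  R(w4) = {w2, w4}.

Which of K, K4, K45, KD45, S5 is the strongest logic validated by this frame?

Transitive (axiom 4): yes — every two-step R-path is closed by a direct edge.
Euclidean (axiom 5): yes — any two successors of a common world are R-related.
Serial (axiom D): yes — every world has a successor (e.g. w0 R w0).
Reflexive (axiom T): no — w1 is not related to itself.
So F validates K, K4, K45, KD45; S5 would additionally require R to be reflexive. The strongest is KD45.

KD45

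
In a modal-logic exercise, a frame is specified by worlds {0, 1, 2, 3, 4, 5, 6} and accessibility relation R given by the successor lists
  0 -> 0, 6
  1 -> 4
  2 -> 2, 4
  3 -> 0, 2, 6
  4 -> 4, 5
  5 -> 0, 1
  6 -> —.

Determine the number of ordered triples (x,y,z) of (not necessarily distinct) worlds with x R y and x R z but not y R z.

14

Enumerating: (0,6,0), (0,6,6), (2,4,2), (3,0,2), (3,2,0), (3,2,6), (3,6,0), (3,6,2), (3,6,6), (4,5,4), (4,5,5), (5,0,1), (5,1,0), (5,1,1).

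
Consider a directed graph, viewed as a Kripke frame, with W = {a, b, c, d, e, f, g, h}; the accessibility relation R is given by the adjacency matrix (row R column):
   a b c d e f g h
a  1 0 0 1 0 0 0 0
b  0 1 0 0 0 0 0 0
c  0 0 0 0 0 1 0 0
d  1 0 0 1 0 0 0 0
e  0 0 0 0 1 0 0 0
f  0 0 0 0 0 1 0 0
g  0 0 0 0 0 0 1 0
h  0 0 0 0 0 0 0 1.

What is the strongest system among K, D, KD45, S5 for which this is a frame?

Serial (axiom D): yes — every world has a successor (e.g. a R a).
Euclidean (axiom 5): yes — any two successors of a common world are R-related.
Transitive (axiom 4): yes — every two-step R-path is closed by a direct edge.
Reflexive (axiom T): no — c is not related to itself.
So F validates K, D, KD45; S5 would additionally require R to be reflexive. The strongest is KD45.

KD45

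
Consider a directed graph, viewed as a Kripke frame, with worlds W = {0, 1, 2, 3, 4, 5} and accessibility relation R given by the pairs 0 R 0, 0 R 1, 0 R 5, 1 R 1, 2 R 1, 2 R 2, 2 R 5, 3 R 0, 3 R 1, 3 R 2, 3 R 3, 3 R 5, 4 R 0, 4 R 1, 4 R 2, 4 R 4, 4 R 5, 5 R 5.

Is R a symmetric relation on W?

No

Symmetric: no — 0 R 1 but not 1 R 0.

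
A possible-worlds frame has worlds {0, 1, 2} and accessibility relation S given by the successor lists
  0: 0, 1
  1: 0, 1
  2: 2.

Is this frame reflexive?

Reflexive: yes — every world is S-related to itself.

Yes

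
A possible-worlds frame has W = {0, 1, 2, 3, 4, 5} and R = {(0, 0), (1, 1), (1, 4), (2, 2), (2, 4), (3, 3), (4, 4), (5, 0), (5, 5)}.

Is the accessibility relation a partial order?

Yes

Reflexive: yes — every world is R-related to itself.
Transitive: yes — every two-step R-path is closed by a direct edge.
Antisymmetric: yes — no distinct pair is related both ways.
So R is a partial order.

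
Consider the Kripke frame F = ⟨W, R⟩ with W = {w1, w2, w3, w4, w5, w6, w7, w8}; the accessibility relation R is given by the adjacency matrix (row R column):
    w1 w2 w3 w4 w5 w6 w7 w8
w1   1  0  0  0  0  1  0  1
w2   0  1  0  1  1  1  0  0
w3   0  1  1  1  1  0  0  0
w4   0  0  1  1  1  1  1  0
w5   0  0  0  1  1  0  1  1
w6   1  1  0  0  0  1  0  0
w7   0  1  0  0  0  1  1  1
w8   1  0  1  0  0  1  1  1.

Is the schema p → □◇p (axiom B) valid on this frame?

No

By correspondence theory, B is valid on a frame iff R is symmetric.
Symmetric: no — w2 R w4 but not w4 R w2.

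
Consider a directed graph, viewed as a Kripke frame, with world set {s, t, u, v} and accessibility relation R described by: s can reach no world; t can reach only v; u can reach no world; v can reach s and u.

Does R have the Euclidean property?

No

Euclidean: no — v R s and v R u, but not s R u.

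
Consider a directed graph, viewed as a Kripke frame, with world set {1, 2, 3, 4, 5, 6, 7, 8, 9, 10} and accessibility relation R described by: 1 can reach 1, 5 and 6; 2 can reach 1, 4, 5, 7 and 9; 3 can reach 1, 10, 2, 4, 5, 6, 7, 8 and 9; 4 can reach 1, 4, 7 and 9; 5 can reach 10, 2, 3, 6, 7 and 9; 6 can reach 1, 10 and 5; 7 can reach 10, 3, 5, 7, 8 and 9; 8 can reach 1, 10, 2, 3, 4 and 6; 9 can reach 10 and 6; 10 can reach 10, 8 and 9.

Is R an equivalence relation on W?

Reflexive: no — 2 is not related to itself.
Symmetric: no — 1 R 5 but not 5 R 1.
Transitive: no — 1 R 5 and 5 R 10, but not 1 R 10.
So R is not an equivalence relation.

No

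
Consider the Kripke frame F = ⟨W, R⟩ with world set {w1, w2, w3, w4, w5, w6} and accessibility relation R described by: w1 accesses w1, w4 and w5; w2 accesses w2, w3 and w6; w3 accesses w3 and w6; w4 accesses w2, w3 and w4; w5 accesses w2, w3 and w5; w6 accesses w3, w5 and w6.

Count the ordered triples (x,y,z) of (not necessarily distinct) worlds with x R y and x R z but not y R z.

14

Enumerating: (w1,w4,w1), (w1,w4,w5), (w1,w5,w1), (w1,w5,w4), (w2,w3,w2), (w2,w6,w2), (w4,w2,w4), (w4,w3,w2), (w4,w3,w4), (w5,w2,w5), (w5,w3,w2), (w5,w3,w5), (w6,w3,w5), (w6,w5,w6).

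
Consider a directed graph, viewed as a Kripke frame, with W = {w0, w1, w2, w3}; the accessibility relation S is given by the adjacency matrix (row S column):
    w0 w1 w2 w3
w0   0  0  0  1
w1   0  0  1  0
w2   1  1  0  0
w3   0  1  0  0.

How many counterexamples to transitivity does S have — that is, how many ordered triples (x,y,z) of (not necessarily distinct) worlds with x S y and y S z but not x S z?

6

Enumerating: (w0,w3,w1), (w1,w2,w0), (w1,w2,w1), (w2,w0,w3), (w2,w1,w2), (w3,w1,w2).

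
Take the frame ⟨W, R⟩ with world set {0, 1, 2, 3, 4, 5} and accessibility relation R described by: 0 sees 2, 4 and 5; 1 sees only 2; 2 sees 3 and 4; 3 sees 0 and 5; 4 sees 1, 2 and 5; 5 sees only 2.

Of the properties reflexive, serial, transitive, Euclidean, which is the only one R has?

Reflexive: no — 0 is not related to itself.
Serial: yes — every world has a successor (e.g. 0 R 2).
Transitive: no — 0 R 2 and 2 R 3, but not 0 R 3.
Euclidean: no — 0 R 2 and 0 R 5, but not 2 R 5.
Only serial holds.

serial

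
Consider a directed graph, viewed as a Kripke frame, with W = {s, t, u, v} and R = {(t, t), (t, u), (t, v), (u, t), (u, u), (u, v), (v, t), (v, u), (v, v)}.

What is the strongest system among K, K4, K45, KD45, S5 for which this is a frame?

Transitive (axiom 4): yes — every two-step R-path is closed by a direct edge.
Euclidean (axiom 5): yes — any two successors of a common world are R-related.
Serial (axiom D): no — s has no R-successor.
Reflexive (axiom T): no — s is not related to itself.
So F validates K, K4, K45; KD45 would additionally require R to be serial. The strongest is K45.

K45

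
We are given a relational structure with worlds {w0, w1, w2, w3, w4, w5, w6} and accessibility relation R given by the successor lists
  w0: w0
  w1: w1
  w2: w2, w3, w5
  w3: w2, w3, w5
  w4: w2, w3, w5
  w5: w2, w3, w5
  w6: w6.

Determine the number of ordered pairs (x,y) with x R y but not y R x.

Enumerating: (w4,w2), (w4,w3), (w4,w5).

3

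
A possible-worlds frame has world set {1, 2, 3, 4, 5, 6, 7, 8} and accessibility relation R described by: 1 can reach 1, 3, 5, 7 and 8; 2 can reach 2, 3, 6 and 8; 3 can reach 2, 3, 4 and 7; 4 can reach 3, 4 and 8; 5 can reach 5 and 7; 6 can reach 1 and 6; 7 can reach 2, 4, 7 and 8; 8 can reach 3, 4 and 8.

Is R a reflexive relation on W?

Reflexive: yes — every world is R-related to itself.

Yes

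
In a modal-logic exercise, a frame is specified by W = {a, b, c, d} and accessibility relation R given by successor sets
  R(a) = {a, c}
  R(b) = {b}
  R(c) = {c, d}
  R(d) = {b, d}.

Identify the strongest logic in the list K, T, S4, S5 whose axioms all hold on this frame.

Reflexive (axiom T): yes — every world is R-related to itself.
Transitive (axiom 4): no — a R c and c R d, but not a R d.
Euclidean (axiom 5): no — a R c and a R a, but not c R a.
So F validates K, T; S4 would additionally require R to be transitive. The strongest is T.

T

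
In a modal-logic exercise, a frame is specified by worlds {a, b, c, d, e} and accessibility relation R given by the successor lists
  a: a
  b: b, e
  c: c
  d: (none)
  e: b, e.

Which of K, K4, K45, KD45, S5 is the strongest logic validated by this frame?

K45

Transitive (axiom 4): yes — every two-step R-path is closed by a direct edge.
Euclidean (axiom 5): yes — any two successors of a common world are R-related.
Serial (axiom D): no — d has no R-successor.
Reflexive (axiom T): no — d is not related to itself.
So F validates K, K4, K45; KD45 would additionally require R to be serial. The strongest is K45.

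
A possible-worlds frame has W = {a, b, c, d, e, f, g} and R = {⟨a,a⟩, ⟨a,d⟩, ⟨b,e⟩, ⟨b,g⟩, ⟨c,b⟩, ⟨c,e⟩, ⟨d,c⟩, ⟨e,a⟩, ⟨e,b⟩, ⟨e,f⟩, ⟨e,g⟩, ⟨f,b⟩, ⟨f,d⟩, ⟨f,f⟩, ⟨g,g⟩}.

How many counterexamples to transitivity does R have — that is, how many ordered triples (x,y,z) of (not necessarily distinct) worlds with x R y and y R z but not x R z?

16

Enumerating: (a,d,c), (b,e,a), (b,e,b), (b,e,f), (c,b,g), (c,e,a), (c,e,f), (c,e,g), (d,c,b), (d,c,e), (e,a,d), (e,b,e), (e,f,d), (f,b,e), (f,b,g), (f,d,c).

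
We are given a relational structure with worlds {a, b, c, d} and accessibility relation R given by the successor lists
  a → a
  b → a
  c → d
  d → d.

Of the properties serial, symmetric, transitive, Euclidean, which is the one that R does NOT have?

symmetric

Serial: yes — every world has a successor (e.g. a R a).
Symmetric: no — b R a but not a R b.
Transitive: yes — every two-step R-path is closed by a direct edge.
Euclidean: yes — any two successors of a common world are R-related.
Only symmetric fails.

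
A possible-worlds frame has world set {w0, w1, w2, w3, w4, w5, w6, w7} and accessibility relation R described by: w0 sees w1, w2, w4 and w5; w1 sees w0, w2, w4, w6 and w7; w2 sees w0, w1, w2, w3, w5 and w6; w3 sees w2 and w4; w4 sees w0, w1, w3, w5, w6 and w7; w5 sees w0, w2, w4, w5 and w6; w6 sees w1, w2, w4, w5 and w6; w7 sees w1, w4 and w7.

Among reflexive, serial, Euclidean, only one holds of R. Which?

serial

Reflexive: no — w0 is not related to itself.
Serial: yes — every world has a successor (e.g. w0 R w1).
Euclidean: no — w0 R w1 and w0 R w5, but not w1 R w5.
Only serial holds.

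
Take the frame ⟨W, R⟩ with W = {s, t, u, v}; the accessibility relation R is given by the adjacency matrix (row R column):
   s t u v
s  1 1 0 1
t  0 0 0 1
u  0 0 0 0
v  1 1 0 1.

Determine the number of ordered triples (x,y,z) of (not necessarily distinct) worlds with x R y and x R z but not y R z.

Enumerating: (s,t,s), (s,t,t), (v,t,s), (v,t,t).

4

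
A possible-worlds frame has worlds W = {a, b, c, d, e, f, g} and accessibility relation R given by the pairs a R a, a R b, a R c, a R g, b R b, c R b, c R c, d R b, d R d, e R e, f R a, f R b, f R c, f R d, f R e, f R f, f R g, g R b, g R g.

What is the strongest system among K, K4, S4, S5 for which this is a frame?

Transitive (axiom 4): yes — every two-step R-path is closed by a direct edge.
Reflexive (axiom T): yes — every world is R-related to itself.
Euclidean (axiom 5): no — a R b and a R c, but not b R c.
So F validates K, K4, S4; S5 would additionally require R to be Euclidean. The strongest is S4.

S4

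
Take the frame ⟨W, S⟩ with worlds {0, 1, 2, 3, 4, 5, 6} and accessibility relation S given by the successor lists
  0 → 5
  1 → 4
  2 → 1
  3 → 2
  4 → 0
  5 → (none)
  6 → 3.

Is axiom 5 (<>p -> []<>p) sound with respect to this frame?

No

The schema 5 characterises exactly the Euclidean frames.
Euclidean: no — 0 S 5 and 0 S 5, but not 5 S 5.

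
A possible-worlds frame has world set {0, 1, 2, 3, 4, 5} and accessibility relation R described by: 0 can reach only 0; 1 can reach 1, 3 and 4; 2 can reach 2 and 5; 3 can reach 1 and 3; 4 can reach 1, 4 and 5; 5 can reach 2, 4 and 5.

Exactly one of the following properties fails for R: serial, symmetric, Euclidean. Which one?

Euclidean

Serial: yes — every world has a successor (e.g. 0 R 0).
Symmetric: yes — every pair in R has its reverse in R.
Euclidean: no — 1 R 3 and 1 R 4, but not 3 R 4.
Only Euclidean fails.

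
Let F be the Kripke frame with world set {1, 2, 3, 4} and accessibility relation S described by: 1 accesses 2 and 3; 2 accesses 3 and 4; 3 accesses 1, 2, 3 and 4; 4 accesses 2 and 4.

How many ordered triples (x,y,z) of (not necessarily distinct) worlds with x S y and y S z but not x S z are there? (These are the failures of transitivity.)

7

Enumerating: (1,2,4), (1,3,1), (1,3,4), (2,3,1), (2,3,2), (2,4,2), (4,2,3).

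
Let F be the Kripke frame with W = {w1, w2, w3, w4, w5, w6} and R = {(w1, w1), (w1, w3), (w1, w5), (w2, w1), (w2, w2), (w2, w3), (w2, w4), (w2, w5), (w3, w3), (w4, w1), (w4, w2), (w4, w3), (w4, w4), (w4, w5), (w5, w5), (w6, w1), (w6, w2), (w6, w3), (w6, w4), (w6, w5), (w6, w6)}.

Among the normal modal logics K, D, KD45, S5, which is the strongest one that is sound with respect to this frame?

Serial (axiom D): yes — every world has a successor (e.g. w1 R w1).
Euclidean (axiom 5): no — w1 R w3 and w1 R w5, but not w3 R w5.
Transitive (axiom 4): yes — every two-step R-path is closed by a direct edge.
Reflexive (axiom T): yes — every world is R-related to itself.
So F validates K, D; KD45 would additionally require R to be Euclidean. The strongest is D.

D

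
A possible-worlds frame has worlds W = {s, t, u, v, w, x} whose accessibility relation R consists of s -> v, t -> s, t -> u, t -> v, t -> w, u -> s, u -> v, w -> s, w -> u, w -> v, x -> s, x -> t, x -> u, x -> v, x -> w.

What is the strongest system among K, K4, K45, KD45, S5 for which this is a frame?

K4

Transitive (axiom 4): yes — every two-step R-path is closed by a direct edge.
Euclidean (axiom 5): no — t R s and t R u, but not s R u.
Serial (axiom D): no — v has no R-successor.
Reflexive (axiom T): no — s is not related to itself.
So F validates K, K4; K45 would additionally require R to be Euclidean. The strongest is K4.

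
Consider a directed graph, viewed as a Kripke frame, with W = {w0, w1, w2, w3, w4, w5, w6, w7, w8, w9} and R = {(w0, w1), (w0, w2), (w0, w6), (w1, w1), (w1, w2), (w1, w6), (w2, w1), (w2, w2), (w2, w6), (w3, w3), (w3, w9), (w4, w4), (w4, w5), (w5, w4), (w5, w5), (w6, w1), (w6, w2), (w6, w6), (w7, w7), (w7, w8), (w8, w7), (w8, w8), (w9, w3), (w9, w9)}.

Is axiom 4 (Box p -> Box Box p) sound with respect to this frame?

Yes

Axiom 4 corresponds to the accessibility relation being transitive.
Transitive: yes — every two-step R-path is closed by a direct edge.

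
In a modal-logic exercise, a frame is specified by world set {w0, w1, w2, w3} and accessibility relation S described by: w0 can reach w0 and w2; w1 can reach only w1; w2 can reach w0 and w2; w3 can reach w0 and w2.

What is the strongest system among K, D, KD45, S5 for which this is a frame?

KD45

Serial (axiom D): yes — every world has a successor (e.g. w0 S w0).
Euclidean (axiom 5): yes — any two successors of a common world are S-related.
Transitive (axiom 4): yes — every two-step S-path is closed by a direct edge.
Reflexive (axiom T): no — w3 is not related to itself.
So F validates K, D, KD45; S5 would additionally require S to be reflexive. The strongest is KD45.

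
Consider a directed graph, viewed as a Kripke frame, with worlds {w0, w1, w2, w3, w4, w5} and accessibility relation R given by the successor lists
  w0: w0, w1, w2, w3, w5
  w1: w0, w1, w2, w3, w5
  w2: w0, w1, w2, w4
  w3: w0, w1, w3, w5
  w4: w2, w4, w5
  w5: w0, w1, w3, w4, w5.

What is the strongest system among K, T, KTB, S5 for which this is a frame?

KTB

Reflexive (axiom T): yes — every world is R-related to itself.
Symmetric (axiom B): yes — every pair in R has its reverse in R.
Euclidean (axiom 5): no — w0 R w2 and w0 R w3, but not w2 R w3.
So F validates K, T, KTB; S5 would additionally require R to be Euclidean. The strongest is KTB.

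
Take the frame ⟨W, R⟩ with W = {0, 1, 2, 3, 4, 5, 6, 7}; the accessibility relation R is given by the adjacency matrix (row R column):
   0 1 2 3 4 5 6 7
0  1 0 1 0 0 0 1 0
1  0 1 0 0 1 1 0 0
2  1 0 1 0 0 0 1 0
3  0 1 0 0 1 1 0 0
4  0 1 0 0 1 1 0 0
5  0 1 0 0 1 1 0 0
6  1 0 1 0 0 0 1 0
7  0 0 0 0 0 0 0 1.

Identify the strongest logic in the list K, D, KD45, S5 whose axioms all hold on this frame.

KD45

Serial (axiom D): yes — every world has a successor (e.g. 0 R 0).
Euclidean (axiom 5): yes — any two successors of a common world are R-related.
Transitive (axiom 4): yes — every two-step R-path is closed by a direct edge.
Reflexive (axiom T): no — 3 is not related to itself.
So F validates K, D, KD45; S5 would additionally require R to be reflexive. The strongest is KD45.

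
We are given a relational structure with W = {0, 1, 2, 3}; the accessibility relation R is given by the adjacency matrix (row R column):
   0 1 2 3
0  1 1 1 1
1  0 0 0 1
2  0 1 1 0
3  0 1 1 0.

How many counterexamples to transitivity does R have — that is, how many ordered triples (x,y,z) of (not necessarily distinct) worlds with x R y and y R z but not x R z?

Enumerating: (1,3,1), (1,3,2), (2,1,3), (3,1,3).

4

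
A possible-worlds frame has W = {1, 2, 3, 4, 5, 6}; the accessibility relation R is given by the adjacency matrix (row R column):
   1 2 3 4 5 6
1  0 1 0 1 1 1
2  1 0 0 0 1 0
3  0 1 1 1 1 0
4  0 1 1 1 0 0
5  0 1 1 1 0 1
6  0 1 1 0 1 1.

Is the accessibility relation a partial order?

Reflexive: no — 1 is not related to itself.
Transitive: no — 1 R 4 and 4 R 3, but not 1 R 3.
Antisymmetric: no — 1 R 2 and 2 R 1 with 1 ≠ 2.
So R is not a partial order.

No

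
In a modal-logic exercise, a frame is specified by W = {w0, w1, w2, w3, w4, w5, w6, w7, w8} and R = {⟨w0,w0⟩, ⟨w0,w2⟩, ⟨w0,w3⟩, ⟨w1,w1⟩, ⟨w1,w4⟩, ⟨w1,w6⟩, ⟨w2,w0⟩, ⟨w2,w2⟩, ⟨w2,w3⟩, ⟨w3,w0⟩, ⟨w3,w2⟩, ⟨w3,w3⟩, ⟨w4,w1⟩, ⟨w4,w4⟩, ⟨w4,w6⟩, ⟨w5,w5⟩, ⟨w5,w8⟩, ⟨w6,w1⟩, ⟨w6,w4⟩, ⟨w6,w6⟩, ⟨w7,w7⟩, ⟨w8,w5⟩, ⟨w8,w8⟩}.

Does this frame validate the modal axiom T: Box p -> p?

Yes

By correspondence theory, T is valid on a frame iff R is reflexive.
Reflexive: yes — every world is R-related to itself.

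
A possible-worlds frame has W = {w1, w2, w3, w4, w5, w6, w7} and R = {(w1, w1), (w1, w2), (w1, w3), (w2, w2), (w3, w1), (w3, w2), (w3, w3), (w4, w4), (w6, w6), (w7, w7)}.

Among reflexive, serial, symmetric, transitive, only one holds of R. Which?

transitive

Reflexive: no — w5 is not related to itself.
Serial: no — w5 has no R-successor.
Symmetric: no — w1 R w2 but not w2 R w1.
Transitive: yes — every two-step R-path is closed by a direct edge.
Only transitive holds.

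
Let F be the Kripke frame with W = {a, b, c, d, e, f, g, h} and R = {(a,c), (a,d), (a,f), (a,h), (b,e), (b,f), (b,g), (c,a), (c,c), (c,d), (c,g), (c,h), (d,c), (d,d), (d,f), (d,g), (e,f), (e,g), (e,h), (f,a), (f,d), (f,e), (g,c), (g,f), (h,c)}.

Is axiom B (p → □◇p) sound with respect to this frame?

No

Axiom B corresponds to the accessibility relation being symmetric.
Symmetric: no — a R d but not d R a.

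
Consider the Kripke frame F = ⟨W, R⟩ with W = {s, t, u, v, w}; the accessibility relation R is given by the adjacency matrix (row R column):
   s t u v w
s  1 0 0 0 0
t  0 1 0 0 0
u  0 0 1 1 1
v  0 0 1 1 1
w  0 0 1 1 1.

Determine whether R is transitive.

Yes

Transitive: yes — every two-step R-path is closed by a direct edge.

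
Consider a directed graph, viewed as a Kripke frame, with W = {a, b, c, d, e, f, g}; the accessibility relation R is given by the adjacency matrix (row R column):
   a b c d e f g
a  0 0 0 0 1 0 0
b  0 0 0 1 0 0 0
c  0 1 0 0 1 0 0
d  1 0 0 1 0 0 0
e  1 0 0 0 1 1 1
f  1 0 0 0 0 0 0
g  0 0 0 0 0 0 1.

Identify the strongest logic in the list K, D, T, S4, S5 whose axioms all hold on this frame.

D

Serial (axiom D): yes — every world has a successor (e.g. a R e).
Reflexive (axiom T): no — a is not related to itself.
Transitive (axiom 4): no — a R e and e R f, but not a R f.
Euclidean (axiom 5): no — c R b and c R e, but not b R e.
So F validates K, D; T would additionally require R to be reflexive. The strongest is D.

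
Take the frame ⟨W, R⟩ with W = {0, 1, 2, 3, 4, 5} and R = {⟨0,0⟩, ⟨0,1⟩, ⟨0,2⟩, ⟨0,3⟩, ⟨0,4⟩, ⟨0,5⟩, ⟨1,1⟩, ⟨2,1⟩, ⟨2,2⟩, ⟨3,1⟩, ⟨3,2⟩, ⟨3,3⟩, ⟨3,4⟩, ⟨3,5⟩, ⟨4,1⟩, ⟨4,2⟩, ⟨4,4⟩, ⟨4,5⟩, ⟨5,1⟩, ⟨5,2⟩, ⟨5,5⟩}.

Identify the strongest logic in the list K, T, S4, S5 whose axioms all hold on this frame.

Reflexive (axiom T): yes — every world is R-related to itself.
Transitive (axiom 4): yes — every two-step R-path is closed by a direct edge.
Euclidean (axiom 5): no — 0 R 1 and 0 R 2, but not 1 R 2.
So F validates K, T, S4; S5 would additionally require R to be Euclidean. The strongest is S4.

S4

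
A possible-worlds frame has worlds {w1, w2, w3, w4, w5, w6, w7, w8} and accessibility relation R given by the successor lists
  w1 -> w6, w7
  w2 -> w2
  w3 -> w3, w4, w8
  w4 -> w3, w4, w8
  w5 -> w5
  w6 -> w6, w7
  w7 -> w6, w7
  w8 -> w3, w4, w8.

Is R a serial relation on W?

Yes

Serial: yes — every world has a successor (e.g. w1 R w6).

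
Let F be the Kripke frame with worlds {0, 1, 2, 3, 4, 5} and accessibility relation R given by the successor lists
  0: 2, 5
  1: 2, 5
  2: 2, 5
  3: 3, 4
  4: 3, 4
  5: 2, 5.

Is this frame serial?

Serial: yes — every world has a successor (e.g. 0 R 2).

Yes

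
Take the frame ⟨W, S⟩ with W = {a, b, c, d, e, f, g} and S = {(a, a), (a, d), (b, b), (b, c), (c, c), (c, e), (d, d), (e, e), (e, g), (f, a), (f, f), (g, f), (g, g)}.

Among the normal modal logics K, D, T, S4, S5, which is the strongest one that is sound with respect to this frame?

Serial (axiom D): yes — every world has a successor (e.g. a S a).
Reflexive (axiom T): yes — every world is S-related to itself.
Transitive (axiom 4): no — b S c and c S e, but not b S e.
Euclidean (axiom 5): no — a S d and a S a, but not d S a.
So F validates K, D, T; S4 would additionally require S to be transitive. The strongest is T.

T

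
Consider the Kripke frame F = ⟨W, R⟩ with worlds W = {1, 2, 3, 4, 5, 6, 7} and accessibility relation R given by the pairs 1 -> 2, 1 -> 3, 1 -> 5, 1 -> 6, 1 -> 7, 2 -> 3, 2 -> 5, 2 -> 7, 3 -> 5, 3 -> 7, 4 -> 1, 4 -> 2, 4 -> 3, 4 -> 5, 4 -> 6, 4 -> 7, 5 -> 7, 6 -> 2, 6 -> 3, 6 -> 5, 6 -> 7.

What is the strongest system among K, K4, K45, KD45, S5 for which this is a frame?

Transitive (axiom 4): yes — every two-step R-path is closed by a direct edge.
Euclidean (axiom 5): no — 1 R 2 and 1 R 6, but not 2 R 6.
Serial (axiom D): no — 7 has no R-successor.
Reflexive (axiom T): no — 1 is not related to itself.
So F validates K, K4; K45 would additionally require R to be Euclidean. The strongest is K4.

K4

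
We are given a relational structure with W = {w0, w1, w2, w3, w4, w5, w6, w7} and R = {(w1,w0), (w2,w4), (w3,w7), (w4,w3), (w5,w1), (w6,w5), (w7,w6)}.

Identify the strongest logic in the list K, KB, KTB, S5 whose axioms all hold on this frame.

K

Symmetric (axiom B): no — w1 R w0 but not w0 R w1.
Reflexive (axiom T): no — w0 is not related to itself.
Euclidean (axiom 5): no — w1 R w0 and w1 R w0, but not w0 R w0.
So F validates K; KB would additionally require R to be symmetric. The strongest is K.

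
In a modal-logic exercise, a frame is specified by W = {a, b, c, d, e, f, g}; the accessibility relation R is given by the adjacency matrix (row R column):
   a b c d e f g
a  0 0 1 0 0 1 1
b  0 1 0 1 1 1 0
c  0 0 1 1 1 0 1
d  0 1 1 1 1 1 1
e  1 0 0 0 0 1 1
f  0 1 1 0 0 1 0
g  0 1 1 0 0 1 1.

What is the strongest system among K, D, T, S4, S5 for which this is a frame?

Serial (axiom D): yes — every world has a successor (e.g. a R c).
Reflexive (axiom T): no — a is not related to itself.
Transitive (axiom 4): no — a R c and c R d, but not a R d.
Euclidean (axiom 5): no — a R c and a R f, but not c R f.
So F validates K, D; T would additionally require R to be reflexive. The strongest is D.

D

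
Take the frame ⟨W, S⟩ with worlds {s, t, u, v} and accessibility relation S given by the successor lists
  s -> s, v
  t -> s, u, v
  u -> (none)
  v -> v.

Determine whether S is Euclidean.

Euclidean: no — t S s and t S u, but not s S u.

No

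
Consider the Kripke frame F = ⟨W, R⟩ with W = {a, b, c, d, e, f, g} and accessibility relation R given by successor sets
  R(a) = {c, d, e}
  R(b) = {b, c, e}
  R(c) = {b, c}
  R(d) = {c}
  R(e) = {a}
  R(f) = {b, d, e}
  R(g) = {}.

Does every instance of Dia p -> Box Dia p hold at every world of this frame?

By correspondence theory, 5 is valid on a frame iff R is Euclidean.
Euclidean: no — a R c and a R d, but not c R d.

No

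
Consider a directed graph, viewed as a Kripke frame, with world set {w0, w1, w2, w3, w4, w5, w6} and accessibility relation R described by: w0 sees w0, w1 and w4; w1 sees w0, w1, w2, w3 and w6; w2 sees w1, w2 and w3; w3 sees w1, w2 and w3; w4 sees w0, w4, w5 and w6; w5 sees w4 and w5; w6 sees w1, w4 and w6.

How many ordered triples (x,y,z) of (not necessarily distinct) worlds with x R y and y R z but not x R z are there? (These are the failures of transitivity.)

20

Enumerating: (w0,w1,w2), (w0,w1,w3), (w0,w1,w6), (w0,w4,w5), (w0,w4,w6), (w1,w0,w4), (w1,w6,w4), (w2,w1,w0), (w2,w1,w6), (w3,w1,w0), (w3,w1,w6), (w4,w0,w1), … and 8 more.
Total: 20.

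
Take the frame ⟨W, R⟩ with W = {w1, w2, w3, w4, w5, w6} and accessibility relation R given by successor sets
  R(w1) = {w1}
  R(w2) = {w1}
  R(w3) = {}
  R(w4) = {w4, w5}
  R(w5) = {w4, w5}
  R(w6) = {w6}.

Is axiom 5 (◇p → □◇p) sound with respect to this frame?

The schema 5 characterises exactly the Euclidean frames.
Euclidean: yes — any two successors of a common world are R-related.

Yes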